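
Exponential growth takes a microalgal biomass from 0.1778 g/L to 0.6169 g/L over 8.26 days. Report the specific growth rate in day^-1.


mu = ln(X2/X1) / dt
= ln(0.6169/0.1778) / 8.26
= 0.1506 per day

0.1506 per day


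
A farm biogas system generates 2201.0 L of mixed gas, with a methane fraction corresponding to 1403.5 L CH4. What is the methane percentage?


CH4% = V_CH4 / V_total * 100
= 1403.5 / 2201.0 * 100
= 63.7665%

63.7665%


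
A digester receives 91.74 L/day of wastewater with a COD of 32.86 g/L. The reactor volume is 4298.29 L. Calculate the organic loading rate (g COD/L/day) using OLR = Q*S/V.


OLR = Q * S / V
= 91.74 * 32.86 / 4298.29
= 0.7013 g/L/day

0.7013 g/L/day


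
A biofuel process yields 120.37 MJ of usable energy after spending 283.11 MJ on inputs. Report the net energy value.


NEV = E_out - E_in
= 120.37 - 283.11
= -162.7400 MJ

-162.7400 MJ


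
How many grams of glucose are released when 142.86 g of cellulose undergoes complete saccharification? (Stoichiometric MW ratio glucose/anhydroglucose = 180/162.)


glucose = cellulose * 180/162
= 142.86 * 180/162
= 158.7333 g

158.7333 g


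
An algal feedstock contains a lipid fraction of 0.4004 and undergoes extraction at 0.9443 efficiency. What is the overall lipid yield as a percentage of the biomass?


Y = lipid_content * extraction_eff * 100
= 0.4004 * 0.9443 * 100
= 37.8098%

37.8098%


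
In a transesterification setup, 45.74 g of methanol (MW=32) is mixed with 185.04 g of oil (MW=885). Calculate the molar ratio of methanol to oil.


Molar ratio = n_MeOH / n_oil = (MeOH/32) / (oil/885) = (MeOH * 885) / (32 * oil)
= (45.74 * 885) / (32 * 185.04)
= 6.8363

6.8363


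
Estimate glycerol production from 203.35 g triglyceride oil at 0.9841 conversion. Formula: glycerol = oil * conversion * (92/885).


glycerol = oil * conv * (92/885)
= 203.35 * 0.9841 * 92 / 885
= 20.8031 g

20.8031 g


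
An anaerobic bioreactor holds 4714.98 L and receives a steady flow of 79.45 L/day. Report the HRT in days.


HRT = V / Q
= 4714.98 / 79.45
= 59.3452 days

59.3452 days


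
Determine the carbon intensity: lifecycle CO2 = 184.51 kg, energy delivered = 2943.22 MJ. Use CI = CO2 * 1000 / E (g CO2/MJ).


CI = CO2 * 1000 / E
= 184.51 * 1000 / 2943.22
= 62.6898 g CO2/MJ

62.6898 g CO2/MJ


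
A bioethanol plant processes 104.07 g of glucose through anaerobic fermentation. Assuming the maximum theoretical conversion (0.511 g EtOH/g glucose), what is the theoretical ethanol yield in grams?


Theoretical ethanol yield: m_EtOH = 0.511 * m_glucose
m_EtOH = 0.511 * 104.07 = 53.1798 g

53.1798 g


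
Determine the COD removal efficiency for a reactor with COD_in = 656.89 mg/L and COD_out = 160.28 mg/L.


eta = (COD_in - COD_out) / COD_in * 100
= (656.89 - 160.28) / 656.89 * 100
= 75.6002%

75.6002%


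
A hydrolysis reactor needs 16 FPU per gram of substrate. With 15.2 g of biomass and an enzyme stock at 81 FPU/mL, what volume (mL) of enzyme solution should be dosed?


V = dosage * m_sub / activity
V = 16 * 15.2 / 81
V = 3.0025 mL

3.0025 mL


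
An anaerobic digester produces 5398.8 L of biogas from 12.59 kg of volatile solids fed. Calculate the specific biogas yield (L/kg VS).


Y = V / VS
= 5398.8 / 12.59
= 428.8165 L/kg VS

428.8165 L/kg VS


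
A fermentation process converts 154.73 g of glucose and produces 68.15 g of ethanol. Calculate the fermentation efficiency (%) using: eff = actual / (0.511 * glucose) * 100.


Fermentation efficiency = (actual / (0.511 * glucose)) * 100
= (68.15 / (0.511 * 154.73)) * 100
= 86.1927%

86.1927%


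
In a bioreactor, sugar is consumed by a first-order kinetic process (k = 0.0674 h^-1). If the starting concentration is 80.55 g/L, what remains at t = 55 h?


S = S0 * exp(-k * t)
S = 80.55 * exp(-0.0674 * 55)
S = 1.9776 g/L

1.9776 g/L


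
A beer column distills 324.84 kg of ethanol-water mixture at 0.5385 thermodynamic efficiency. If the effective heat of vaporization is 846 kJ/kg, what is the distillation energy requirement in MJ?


E = m * 846 / (eta * 1000)
= 324.84 * 846 / (0.5385 * 1000)
= 510.3336 MJ

510.3336 MJ


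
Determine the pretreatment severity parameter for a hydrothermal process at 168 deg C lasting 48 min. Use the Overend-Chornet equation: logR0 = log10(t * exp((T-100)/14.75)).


logR0 = log10(t * exp((T - 100) / 14.75))
= log10(48 * exp((168 - 100) / 14.75))
= 3.6834

3.6834


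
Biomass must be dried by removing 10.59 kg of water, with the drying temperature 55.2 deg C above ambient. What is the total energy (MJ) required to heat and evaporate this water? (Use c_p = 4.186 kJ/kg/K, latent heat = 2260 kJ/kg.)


E = m_water * (4.186 * dT + 2260) / 1000
= 10.59 * (4.186 * 55.2 + 2260) / 1000
= 26.3804 MJ

26.3804 MJ


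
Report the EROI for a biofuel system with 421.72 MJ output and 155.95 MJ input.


EROI = E_out / E_in
= 421.72 / 155.95
= 2.7042

2.7042


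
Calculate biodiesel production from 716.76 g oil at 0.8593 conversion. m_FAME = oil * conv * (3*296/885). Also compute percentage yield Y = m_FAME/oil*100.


m_FAME = oil * conv * (3 * 296 / 885) = oil * conv * (888/885)
= 716.76 * 0.8593 * 888 / 885
= 617.9997 g
Y = m_FAME / oil * 100 = conv * (888/885) * 100
= 0.8593 * 888 / 885 * 100
= 86.22%

617.9997 g FAME; Y = 86.22%


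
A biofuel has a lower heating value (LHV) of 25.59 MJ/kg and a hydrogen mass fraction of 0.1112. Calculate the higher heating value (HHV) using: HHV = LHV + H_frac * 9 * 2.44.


HHV = LHV + H_frac * 9 * 2.44
= 25.59 + 0.1112 * 9 * 2.44
= 28.0320 MJ/kg

28.0320 MJ/kg


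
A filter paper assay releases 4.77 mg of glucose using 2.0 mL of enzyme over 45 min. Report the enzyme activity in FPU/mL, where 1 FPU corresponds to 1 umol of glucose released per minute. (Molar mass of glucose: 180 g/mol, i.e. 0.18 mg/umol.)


Activity = glucose_mg / (0.18 mg/umol * V_mL * t_min)
= 4.77 / (0.18 * 2.0 * 45)
= 0.2944 FPU/mL

0.2944 FPU/mL


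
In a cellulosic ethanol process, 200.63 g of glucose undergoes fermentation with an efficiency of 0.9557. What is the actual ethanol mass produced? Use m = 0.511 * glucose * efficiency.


Actual ethanol: m = 0.511 * 200.63 * 0.9557
m = 97.9802 g

97.9802 g


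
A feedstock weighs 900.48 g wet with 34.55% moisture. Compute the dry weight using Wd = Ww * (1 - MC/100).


Wd = Ww * (1 - MC/100)
= 900.48 * (1 - 34.55/100)
= 589.3642 g

589.3642 g


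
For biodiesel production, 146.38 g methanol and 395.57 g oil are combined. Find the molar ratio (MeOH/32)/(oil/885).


Molar ratio = n_MeOH / n_oil = (MeOH/32) / (oil/885) = (MeOH * 885) / (32 * oil)
= (146.38 * 885) / (32 * 395.57)
= 10.2341

10.2341


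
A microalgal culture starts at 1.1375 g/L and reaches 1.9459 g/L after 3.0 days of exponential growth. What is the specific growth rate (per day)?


mu = ln(X2/X1) / dt
= ln(1.9459/1.1375) / 3.0
= 0.1790 per day

0.1790 per day


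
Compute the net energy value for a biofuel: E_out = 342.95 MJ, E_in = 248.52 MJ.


NEV = E_out - E_in
= 342.95 - 248.52
= 94.4300 MJ

94.4300 MJ


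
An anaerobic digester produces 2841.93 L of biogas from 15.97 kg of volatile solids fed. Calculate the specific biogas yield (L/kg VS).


Y = V / VS
= 2841.93 / 15.97
= 177.9543 L/kg VS

177.9543 L/kg VS


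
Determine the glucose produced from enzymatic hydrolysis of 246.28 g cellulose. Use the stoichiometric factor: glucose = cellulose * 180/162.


glucose = cellulose * 180/162
= 246.28 * 180/162
= 273.6444 g

273.6444 g


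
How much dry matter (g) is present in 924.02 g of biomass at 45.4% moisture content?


Wd = Ww * (1 - MC/100)
= 924.02 * (1 - 45.4/100)
= 504.5149 g

504.5149 g


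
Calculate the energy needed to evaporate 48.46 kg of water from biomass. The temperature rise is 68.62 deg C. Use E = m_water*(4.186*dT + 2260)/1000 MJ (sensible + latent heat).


E = m_water * (4.186 * dT + 2260) / 1000
= 48.46 * (4.186 * 68.62 + 2260) / 1000
= 123.4394 MJ

123.4394 MJ


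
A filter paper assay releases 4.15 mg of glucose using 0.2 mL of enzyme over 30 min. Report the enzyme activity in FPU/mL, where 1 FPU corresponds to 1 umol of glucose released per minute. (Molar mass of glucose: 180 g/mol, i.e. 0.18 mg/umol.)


Activity = glucose_mg / (0.18 mg/umol * V_mL * t_min)
= 4.15 / (0.18 * 0.2 * 30)
= 3.8426 FPU/mL

3.8426 FPU/mL


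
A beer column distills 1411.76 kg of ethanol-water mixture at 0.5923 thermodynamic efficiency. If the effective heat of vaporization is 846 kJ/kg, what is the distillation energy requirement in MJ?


E = m * 846 / (eta * 1000)
= 1411.76 * 846 / (0.5923 * 1000)
= 2016.4595 MJ

2016.4595 MJ


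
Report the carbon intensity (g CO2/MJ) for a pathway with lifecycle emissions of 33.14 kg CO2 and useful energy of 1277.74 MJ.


CI = CO2 * 1000 / E
= 33.14 * 1000 / 1277.74
= 25.9364 g CO2/MJ

25.9364 g CO2/MJ


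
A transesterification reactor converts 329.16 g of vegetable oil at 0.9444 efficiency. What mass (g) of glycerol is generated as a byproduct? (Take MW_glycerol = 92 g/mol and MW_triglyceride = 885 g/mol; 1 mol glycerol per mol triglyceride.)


glycerol = oil * conv * (92/885)
= 329.16 * 0.9444 * 92 / 885
= 32.3153 g

32.3153 g


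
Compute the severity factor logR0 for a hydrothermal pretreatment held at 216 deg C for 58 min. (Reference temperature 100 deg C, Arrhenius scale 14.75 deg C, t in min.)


logR0 = log10(t * exp((T - 100) / 14.75))
= log10(58 * exp((216 - 100) / 14.75))
= 5.1789

5.1789


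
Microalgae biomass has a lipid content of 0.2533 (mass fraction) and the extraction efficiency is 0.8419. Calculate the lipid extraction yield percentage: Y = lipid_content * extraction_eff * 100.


Y = lipid_content * extraction_eff * 100
= 0.2533 * 0.8419 * 100
= 21.3253%

21.3253%


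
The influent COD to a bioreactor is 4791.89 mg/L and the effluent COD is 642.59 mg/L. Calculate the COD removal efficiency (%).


eta = (COD_in - COD_out) / COD_in * 100
= (4791.89 - 642.59) / 4791.89 * 100
= 86.5901%

86.5901%


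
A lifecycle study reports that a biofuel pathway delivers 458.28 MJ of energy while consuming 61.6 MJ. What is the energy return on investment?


EROI = E_out / E_in
= 458.28 / 61.6
= 7.4396

7.4396


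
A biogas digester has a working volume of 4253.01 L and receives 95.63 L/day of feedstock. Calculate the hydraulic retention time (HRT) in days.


HRT = V / Q
= 4253.01 / 95.63
= 44.4736 days

44.4736 days


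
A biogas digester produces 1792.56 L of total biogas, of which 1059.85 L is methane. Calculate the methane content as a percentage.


CH4% = V_CH4 / V_total * 100
= 1059.85 / 1792.56 * 100
= 59.1249%

59.1249%


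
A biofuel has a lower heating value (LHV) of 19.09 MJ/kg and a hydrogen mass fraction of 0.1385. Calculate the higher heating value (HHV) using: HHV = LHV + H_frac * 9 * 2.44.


HHV = LHV + H_frac * 9 * 2.44
= 19.09 + 0.1385 * 9 * 2.44
= 22.1315 MJ/kg

22.1315 MJ/kg


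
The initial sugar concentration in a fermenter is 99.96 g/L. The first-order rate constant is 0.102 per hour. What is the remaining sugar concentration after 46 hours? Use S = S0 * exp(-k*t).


S = S0 * exp(-k * t)
S = 99.96 * exp(-0.102 * 46)
S = 0.9165 g/L

0.9165 g/L


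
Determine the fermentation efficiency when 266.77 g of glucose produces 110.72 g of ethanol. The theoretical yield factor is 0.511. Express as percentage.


Fermentation efficiency = (actual / (0.511 * glucose)) * 100
= (110.72 / (0.511 * 266.77)) * 100
= 81.2210%

81.2210%


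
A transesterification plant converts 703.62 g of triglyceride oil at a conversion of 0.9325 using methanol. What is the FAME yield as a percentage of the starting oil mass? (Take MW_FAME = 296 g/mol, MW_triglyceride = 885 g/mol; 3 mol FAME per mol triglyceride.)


m_FAME = oil * conv * (3 * 296 / 885) = oil * conv * (888/885)
= 703.62 * 0.9325 * 888 / 885
= 658.3498 g
Y = m_FAME / oil * 100 = conv * (888/885) * 100
= 0.9325 * 888 / 885 * 100
= 93.57%

93.57%


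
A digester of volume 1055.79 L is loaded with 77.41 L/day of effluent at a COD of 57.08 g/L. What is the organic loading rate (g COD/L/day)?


OLR = Q * S / V
= 77.41 * 57.08 / 1055.79
= 4.1851 g/L/day

4.1851 g/L/day


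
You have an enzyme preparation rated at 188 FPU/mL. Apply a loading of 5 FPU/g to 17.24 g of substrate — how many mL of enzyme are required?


V = dosage * m_sub / activity
V = 5 * 17.24 / 188
V = 0.4585 mL

0.4585 mL


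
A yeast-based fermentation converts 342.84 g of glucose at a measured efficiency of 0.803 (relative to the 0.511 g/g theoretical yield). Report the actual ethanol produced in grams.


Actual ethanol: m = 0.511 * 342.84 * 0.803
m = 140.6786 g

140.6786 g


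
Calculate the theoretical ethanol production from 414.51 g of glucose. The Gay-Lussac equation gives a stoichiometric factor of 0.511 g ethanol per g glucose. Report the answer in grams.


Theoretical ethanol yield: m_EtOH = 0.511 * m_glucose
m_EtOH = 0.511 * 414.51 = 211.8146 g

211.8146 g


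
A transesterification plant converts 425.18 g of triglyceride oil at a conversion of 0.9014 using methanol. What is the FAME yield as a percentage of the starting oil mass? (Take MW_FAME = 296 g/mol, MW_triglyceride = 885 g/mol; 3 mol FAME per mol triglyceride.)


m_FAME = oil * conv * (3 * 296 / 885) = oil * conv * (888/885)
= 425.18 * 0.9014 * 888 / 885
= 384.5564 g
Y = m_FAME / oil * 100 = conv * (888/885) * 100
= 0.9014 * 888 / 885 * 100
= 90.45%

90.45%


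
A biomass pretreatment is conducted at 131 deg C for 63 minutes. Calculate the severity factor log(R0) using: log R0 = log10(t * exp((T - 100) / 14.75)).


logR0 = log10(t * exp((T - 100) / 14.75))
= log10(63 * exp((131 - 100) / 14.75))
= 2.7121

2.7121


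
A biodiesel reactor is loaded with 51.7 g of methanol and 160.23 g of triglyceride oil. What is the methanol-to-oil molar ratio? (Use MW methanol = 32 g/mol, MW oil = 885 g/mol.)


Molar ratio = n_MeOH / n_oil = (MeOH/32) / (oil/885) = (MeOH * 885) / (32 * oil)
= (51.7 * 885) / (32 * 160.23)
= 8.9236

8.9236


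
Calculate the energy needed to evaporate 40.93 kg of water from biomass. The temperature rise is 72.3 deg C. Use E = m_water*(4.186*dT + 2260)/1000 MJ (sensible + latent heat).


E = m_water * (4.186 * dT + 2260) / 1000
= 40.93 * (4.186 * 72.3 + 2260) / 1000
= 104.8892 MJ

104.8892 MJ


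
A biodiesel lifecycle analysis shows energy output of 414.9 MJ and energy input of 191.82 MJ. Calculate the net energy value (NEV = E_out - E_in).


NEV = E_out - E_in
= 414.9 - 191.82
= 223.0800 MJ

223.0800 MJ


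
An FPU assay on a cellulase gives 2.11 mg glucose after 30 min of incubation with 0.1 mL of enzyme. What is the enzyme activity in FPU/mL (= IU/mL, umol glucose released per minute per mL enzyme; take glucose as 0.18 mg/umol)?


Activity = glucose_mg / (0.18 mg/umol * V_mL * t_min)
= 2.11 / (0.18 * 0.1 * 30)
= 3.9074 FPU/mL

3.9074 FPU/mL


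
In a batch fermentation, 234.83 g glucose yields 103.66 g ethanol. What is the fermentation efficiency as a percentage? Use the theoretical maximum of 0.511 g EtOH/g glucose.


Fermentation efficiency = (actual / (0.511 * glucose)) * 100
= (103.66 / (0.511 * 234.83)) * 100
= 86.3847%

86.3847%


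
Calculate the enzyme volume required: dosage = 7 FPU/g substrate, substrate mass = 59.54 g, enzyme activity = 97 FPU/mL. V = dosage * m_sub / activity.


V = dosage * m_sub / activity
V = 7 * 59.54 / 97
V = 4.2967 mL

4.2967 mL


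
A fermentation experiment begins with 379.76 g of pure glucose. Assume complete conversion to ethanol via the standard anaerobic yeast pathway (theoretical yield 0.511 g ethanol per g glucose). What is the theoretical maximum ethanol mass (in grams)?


Theoretical ethanol yield: m_EtOH = 0.511 * m_glucose
m_EtOH = 0.511 * 379.76 = 194.0574 g

194.0574 g


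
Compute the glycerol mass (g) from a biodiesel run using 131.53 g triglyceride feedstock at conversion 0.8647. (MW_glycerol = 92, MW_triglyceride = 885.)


glycerol = oil * conv * (92/885)
= 131.53 * 0.8647 * 92 / 885
= 11.8232 g

11.8232 g


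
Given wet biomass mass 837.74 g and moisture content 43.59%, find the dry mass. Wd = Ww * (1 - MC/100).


Wd = Ww * (1 - MC/100)
= 837.74 * (1 - 43.59/100)
= 472.5691 g

472.5691 g


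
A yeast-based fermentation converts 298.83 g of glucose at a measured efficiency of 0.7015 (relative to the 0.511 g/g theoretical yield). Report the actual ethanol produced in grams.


Actual ethanol: m = 0.511 * 298.83 * 0.7015
m = 107.1205 g

107.1205 g


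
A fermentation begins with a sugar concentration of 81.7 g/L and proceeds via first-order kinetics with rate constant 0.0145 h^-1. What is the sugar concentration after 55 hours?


S = S0 * exp(-k * t)
S = 81.7 * exp(-0.0145 * 55)
S = 36.8021 g/L

36.8021 g/L


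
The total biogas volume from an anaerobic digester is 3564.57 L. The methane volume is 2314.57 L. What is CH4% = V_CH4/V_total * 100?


CH4% = V_CH4 / V_total * 100
= 2314.57 / 3564.57 * 100
= 64.9327%

64.9327%


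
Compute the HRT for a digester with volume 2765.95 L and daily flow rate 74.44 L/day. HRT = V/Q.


HRT = V / Q
= 2765.95 / 74.44
= 37.1568 days

37.1568 days


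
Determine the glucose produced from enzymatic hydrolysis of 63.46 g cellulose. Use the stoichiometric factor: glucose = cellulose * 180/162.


glucose = cellulose * 180/162
= 63.46 * 180/162
= 70.5111 g

70.5111 g


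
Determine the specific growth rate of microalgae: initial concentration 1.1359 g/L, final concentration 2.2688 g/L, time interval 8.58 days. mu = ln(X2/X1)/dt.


mu = ln(X2/X1) / dt
= ln(2.2688/1.1359) / 8.58
= 0.0806 per day

0.0806 per day


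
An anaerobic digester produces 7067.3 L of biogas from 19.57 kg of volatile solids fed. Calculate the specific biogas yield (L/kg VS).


Y = V / VS
= 7067.3 / 19.57
= 361.1293 L/kg VS

361.1293 L/kg VS


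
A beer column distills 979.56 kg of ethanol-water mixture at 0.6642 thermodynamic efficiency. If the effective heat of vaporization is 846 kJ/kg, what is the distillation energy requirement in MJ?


E = m * 846 / (eta * 1000)
= 979.56 * 846 / (0.6642 * 1000)
= 1247.6780 MJ

1247.6780 MJ


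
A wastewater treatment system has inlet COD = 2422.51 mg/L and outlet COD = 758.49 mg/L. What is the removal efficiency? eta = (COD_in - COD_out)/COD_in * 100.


eta = (COD_in - COD_out) / COD_in * 100
= (2422.51 - 758.49) / 2422.51 * 100
= 68.6899%

68.6899%


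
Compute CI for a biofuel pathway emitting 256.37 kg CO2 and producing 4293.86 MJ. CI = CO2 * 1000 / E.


CI = CO2 * 1000 / E
= 256.37 * 1000 / 4293.86
= 59.7062 g CO2/MJ

59.7062 g CO2/MJ


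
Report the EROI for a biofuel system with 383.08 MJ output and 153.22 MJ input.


EROI = E_out / E_in
= 383.08 / 153.22
= 2.5002

2.5002


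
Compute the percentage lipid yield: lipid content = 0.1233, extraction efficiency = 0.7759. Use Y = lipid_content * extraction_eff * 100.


Y = lipid_content * extraction_eff * 100
= 0.1233 * 0.7759 * 100
= 9.5668%

9.5668%


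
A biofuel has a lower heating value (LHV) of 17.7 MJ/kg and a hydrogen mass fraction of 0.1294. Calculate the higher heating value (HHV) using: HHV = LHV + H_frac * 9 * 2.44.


HHV = LHV + H_frac * 9 * 2.44
= 17.7 + 0.1294 * 9 * 2.44
= 20.5416 MJ/kg

20.5416 MJ/kg


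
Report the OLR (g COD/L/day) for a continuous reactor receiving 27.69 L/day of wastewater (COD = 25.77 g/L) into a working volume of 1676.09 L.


OLR = Q * S / V
= 27.69 * 25.77 / 1676.09
= 0.4257 g/L/day

0.4257 g/L/day


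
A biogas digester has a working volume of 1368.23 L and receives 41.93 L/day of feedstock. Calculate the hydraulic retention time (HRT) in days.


HRT = V / Q
= 1368.23 / 41.93
= 32.6313 days

32.6313 days


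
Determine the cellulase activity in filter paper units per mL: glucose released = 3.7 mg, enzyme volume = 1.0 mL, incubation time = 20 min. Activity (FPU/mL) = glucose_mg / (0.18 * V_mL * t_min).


Activity = glucose_mg / (0.18 mg/umol * V_mL * t_min)
= 3.7 / (0.18 * 1.0 * 20)
= 1.0278 FPU/mL

1.0278 FPU/mL


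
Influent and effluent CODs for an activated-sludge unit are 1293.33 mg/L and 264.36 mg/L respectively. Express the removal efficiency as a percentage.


eta = (COD_in - COD_out) / COD_in * 100
= (1293.33 - 264.36) / 1293.33 * 100
= 79.5597%

79.5597%


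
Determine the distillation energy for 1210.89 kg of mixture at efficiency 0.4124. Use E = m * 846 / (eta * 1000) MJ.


E = m * 846 / (eta * 1000)
= 1210.89 * 846 / (0.4124 * 1000)
= 2484.0275 MJ

2484.0275 MJ


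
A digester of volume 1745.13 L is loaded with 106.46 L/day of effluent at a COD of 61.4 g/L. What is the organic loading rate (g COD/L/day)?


OLR = Q * S / V
= 106.46 * 61.4 / 1745.13
= 3.7456 g/L/day

3.7456 g/L/day


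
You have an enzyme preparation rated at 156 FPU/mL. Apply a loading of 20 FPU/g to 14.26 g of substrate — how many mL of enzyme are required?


V = dosage * m_sub / activity
V = 20 * 14.26 / 156
V = 1.8282 mL

1.8282 mL


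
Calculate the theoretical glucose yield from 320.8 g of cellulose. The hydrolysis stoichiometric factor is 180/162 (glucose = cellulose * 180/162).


glucose = cellulose * 180/162
= 320.8 * 180/162
= 356.4444 g

356.4444 g


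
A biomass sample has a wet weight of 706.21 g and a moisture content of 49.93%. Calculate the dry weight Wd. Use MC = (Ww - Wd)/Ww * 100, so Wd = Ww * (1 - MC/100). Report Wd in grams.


Wd = Ww * (1 - MC/100)
= 706.21 * (1 - 49.93/100)
= 353.5993 g

353.5993 g


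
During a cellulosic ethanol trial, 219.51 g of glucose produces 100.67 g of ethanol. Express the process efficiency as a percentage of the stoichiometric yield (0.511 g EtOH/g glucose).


Fermentation efficiency = (actual / (0.511 * glucose)) * 100
= (100.67 / (0.511 * 219.51)) * 100
= 89.7480%

89.7480%


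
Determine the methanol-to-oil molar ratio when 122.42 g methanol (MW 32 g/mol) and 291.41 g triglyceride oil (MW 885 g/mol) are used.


Molar ratio = n_MeOH / n_oil = (MeOH/32) / (oil/885) = (MeOH * 885) / (32 * oil)
= (122.42 * 885) / (32 * 291.41)
= 11.6183

11.6183


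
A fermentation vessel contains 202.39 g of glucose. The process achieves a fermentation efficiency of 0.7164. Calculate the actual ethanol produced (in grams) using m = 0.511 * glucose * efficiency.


Actual ethanol: m = 0.511 * 202.39 * 0.7164
m = 74.0910 g

74.0910 g


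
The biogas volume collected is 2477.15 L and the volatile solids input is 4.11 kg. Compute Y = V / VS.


Y = V / VS
= 2477.15 / 4.11
= 602.7129 L/kg VS

602.7129 L/kg VS


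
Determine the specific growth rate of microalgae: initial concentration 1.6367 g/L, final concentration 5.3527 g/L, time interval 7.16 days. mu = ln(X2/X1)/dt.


mu = ln(X2/X1) / dt
= ln(5.3527/1.6367) / 7.16
= 0.1655 per day

0.1655 per day


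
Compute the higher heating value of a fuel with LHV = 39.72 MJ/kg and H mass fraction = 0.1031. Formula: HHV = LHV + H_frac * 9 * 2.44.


HHV = LHV + H_frac * 9 * 2.44
= 39.72 + 0.1031 * 9 * 2.44
= 41.9841 MJ/kg

41.9841 MJ/kg


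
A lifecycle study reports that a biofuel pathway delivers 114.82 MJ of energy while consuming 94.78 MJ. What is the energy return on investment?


EROI = E_out / E_in
= 114.82 / 94.78
= 1.2114

1.2114


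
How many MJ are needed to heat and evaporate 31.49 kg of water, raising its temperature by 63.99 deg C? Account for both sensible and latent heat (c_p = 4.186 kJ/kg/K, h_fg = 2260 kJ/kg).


E = m_water * (4.186 * dT + 2260) / 1000
= 31.49 * (4.186 * 63.99 + 2260) / 1000
= 79.6024 MJ

79.6024 MJ


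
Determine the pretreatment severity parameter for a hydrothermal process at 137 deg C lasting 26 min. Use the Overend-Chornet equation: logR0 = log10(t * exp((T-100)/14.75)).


logR0 = log10(t * exp((T - 100) / 14.75))
= log10(26 * exp((137 - 100) / 14.75))
= 2.5044

2.5044


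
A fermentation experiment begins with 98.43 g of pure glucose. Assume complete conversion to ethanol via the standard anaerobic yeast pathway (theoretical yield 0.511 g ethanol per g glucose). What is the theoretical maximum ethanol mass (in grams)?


Theoretical ethanol yield: m_EtOH = 0.511 * m_glucose
m_EtOH = 0.511 * 98.43 = 50.2977 g

50.2977 g


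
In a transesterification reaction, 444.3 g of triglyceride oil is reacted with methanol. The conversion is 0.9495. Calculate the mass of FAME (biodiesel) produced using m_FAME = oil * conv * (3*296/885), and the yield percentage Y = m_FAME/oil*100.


m_FAME = oil * conv * (3 * 296 / 885) = oil * conv * (888/885)
= 444.3 * 0.9495 * 888 / 885
= 423.2929 g
Y = m_FAME / oil * 100 = conv * (888/885) * 100
= 0.9495 * 888 / 885 * 100
= 95.27%

423.2929 g FAME; Y = 95.27%


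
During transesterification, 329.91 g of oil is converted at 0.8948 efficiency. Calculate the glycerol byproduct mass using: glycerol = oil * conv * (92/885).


glycerol = oil * conv * (92/885)
= 329.91 * 0.8948 * 92 / 885
= 30.6878 g

30.6878 g


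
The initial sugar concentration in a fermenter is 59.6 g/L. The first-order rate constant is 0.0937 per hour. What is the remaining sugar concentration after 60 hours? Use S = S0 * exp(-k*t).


S = S0 * exp(-k * t)
S = 59.6 * exp(-0.0937 * 60)
S = 0.2156 g/L

0.2156 g/L


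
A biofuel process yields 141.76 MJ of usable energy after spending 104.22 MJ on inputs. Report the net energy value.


NEV = E_out - E_in
= 141.76 - 104.22
= 37.5400 MJ

37.5400 MJ


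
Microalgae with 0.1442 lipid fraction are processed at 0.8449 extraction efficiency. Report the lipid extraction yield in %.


Y = lipid_content * extraction_eff * 100
= 0.1442 * 0.8449 * 100
= 12.1835%

12.1835%


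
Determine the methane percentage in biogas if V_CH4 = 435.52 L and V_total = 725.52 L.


CH4% = V_CH4 / V_total * 100
= 435.52 / 725.52 * 100
= 60.0287%

60.0287%


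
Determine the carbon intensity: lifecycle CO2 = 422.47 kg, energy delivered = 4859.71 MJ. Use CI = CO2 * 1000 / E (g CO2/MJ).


CI = CO2 * 1000 / E
= 422.47 * 1000 / 4859.71
= 86.9332 g CO2/MJ

86.9332 g CO2/MJ


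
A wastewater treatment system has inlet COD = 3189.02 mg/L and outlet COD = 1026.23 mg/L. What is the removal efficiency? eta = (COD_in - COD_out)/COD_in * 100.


eta = (COD_in - COD_out) / COD_in * 100
= (3189.02 - 1026.23) / 3189.02 * 100
= 67.8199%

67.8199%


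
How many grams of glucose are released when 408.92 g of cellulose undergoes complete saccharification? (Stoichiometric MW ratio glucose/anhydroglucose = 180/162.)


glucose = cellulose * 180/162
= 408.92 * 180/162
= 454.3556 g

454.3556 g


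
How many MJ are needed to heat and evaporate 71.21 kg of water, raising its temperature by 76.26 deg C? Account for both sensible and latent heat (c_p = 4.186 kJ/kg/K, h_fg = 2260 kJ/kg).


E = m_water * (4.186 * dT + 2260) / 1000
= 71.21 * (4.186 * 76.26 + 2260) / 1000
= 183.6666 MJ

183.6666 MJ


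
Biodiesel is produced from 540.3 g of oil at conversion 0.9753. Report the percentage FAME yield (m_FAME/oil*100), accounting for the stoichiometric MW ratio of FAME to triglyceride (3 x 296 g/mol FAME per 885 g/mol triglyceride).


m_FAME = oil * conv * (3 * 296 / 885) = oil * conv * (888/885)
= 540.3 * 0.9753 * 888 / 885
= 528.7409 g
Y = m_FAME / oil * 100 = conv * (888/885) * 100
= 0.9753 * 888 / 885 * 100
= 97.86%

97.86%


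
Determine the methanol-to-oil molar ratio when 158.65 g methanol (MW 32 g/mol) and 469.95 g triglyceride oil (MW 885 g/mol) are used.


Molar ratio = n_MeOH / n_oil = (MeOH/32) / (oil/885) = (MeOH * 885) / (32 * oil)
= (158.65 * 885) / (32 * 469.95)
= 9.3364

9.3364


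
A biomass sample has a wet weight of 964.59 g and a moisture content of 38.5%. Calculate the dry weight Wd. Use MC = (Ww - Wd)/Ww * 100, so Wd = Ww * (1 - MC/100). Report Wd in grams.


Wd = Ww * (1 - MC/100)
= 964.59 * (1 - 38.5/100)
= 593.2228 g

593.2228 g


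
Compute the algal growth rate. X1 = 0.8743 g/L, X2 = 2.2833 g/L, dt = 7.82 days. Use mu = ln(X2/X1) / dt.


mu = ln(X2/X1) / dt
= ln(2.2833/0.8743) / 7.82
= 0.1228 per day

0.1228 per day


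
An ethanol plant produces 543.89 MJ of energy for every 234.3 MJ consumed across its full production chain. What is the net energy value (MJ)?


NEV = E_out - E_in
= 543.89 - 234.3
= 309.5900 MJ

309.5900 MJ


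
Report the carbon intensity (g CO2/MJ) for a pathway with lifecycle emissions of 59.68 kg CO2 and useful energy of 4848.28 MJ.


CI = CO2 * 1000 / E
= 59.68 * 1000 / 4848.28
= 12.3095 g CO2/MJ

12.3095 g CO2/MJ


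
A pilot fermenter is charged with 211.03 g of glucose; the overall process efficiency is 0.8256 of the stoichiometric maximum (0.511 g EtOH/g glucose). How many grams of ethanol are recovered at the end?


Actual ethanol: m = 0.511 * 211.03 * 0.8256
m = 89.0297 g

89.0297 g


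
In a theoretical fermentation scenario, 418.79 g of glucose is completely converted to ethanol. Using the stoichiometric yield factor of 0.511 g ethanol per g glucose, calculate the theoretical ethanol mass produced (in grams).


Theoretical ethanol yield: m_EtOH = 0.511 * m_glucose
m_EtOH = 0.511 * 418.79 = 214.0017 g

214.0017 g


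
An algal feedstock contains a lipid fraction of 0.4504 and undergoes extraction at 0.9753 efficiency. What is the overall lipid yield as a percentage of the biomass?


Y = lipid_content * extraction_eff * 100
= 0.4504 * 0.9753 * 100
= 43.9275%

43.9275%


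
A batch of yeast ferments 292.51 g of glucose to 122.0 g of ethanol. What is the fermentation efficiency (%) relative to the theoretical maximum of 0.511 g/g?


Fermentation efficiency = (actual / (0.511 * glucose)) * 100
= (122.0 / (0.511 * 292.51)) * 100
= 81.6203%

81.6203%


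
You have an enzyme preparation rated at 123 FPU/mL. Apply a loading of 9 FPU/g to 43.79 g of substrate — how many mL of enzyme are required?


V = dosage * m_sub / activity
V = 9 * 43.79 / 123
V = 3.2041 mL

3.2041 mL


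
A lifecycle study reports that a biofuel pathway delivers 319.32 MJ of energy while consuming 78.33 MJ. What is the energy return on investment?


EROI = E_out / E_in
= 319.32 / 78.33
= 4.0766

4.0766


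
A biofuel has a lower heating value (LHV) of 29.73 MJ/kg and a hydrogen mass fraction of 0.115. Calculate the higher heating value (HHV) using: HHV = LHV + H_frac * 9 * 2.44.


HHV = LHV + H_frac * 9 * 2.44
= 29.73 + 0.115 * 9 * 2.44
= 32.2554 MJ/kg

32.2554 MJ/kg


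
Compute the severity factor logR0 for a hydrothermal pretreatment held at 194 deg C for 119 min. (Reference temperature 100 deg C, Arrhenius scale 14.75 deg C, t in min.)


logR0 = log10(t * exp((T - 100) / 14.75))
= log10(119 * exp((194 - 100) / 14.75))
= 4.8433

4.8433


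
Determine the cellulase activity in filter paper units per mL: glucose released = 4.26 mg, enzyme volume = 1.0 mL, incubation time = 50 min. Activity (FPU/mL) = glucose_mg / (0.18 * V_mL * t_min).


Activity = glucose_mg / (0.18 mg/umol * V_mL * t_min)
= 4.26 / (0.18 * 1.0 * 50)
= 0.4733 FPU/mL

0.4733 FPU/mL


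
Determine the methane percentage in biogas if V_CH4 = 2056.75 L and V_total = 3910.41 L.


CH4% = V_CH4 / V_total * 100
= 2056.75 / 3910.41 * 100
= 52.5968%

52.5968%


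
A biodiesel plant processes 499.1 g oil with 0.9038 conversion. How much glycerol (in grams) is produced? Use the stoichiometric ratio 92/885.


glycerol = oil * conv * (92/885)
= 499.1 * 0.9038 * 92 / 885
= 46.8926 g

46.8926 g


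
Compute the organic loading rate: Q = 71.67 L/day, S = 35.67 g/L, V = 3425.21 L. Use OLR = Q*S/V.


OLR = Q * S / V
= 71.67 * 35.67 / 3425.21
= 0.7464 g/L/day

0.7464 g/L/day


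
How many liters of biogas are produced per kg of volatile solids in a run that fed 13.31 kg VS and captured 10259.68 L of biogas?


Y = V / VS
= 10259.68 / 13.31
= 770.8249 L/kg VS

770.8249 L/kg VS


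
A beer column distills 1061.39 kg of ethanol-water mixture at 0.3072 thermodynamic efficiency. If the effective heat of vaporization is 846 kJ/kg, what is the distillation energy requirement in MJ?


E = m * 846 / (eta * 1000)
= 1061.39 * 846 / (0.3072 * 1000)
= 2922.9686 MJ

2922.9686 MJ


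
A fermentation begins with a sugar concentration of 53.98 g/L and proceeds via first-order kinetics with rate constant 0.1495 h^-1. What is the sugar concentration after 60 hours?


S = S0 * exp(-k * t)
S = 53.98 * exp(-0.1495 * 60)
S = 0.0069 g/L

0.0069 g/L


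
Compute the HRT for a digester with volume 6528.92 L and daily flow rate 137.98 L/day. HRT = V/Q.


HRT = V / Q
= 6528.92 / 137.98
= 47.3179 days

47.3179 days


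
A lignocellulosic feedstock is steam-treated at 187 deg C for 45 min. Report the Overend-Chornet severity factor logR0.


logR0 = log10(t * exp((T - 100) / 14.75))
= log10(45 * exp((187 - 100) / 14.75))
= 4.2148

4.2148


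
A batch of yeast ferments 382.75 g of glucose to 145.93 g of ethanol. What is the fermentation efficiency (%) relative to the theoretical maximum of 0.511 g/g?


Fermentation efficiency = (actual / (0.511 * glucose)) * 100
= (145.93 / (0.511 * 382.75)) * 100
= 74.6120%

74.6120%


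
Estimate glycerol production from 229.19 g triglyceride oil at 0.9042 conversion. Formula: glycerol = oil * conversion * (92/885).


glycerol = oil * conv * (92/885)
= 229.19 * 0.9042 * 92 / 885
= 21.5429 g

21.5429 g


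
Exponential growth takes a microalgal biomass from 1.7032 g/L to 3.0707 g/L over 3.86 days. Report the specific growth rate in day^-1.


mu = ln(X2/X1) / dt
= ln(3.0707/1.7032) / 3.86
= 0.1527 per day

0.1527 per day


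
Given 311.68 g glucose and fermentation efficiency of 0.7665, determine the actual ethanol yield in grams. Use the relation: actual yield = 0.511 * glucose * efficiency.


Actual ethanol: m = 0.511 * 311.68 * 0.7665
m = 122.0793 g

122.0793 g


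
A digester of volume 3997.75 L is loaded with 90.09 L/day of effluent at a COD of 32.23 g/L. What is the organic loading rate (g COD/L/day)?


OLR = Q * S / V
= 90.09 * 32.23 / 3997.75
= 0.7263 g/L/day

0.7263 g/L/day


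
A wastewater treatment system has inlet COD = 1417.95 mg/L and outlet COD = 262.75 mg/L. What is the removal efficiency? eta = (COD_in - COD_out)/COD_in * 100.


eta = (COD_in - COD_out) / COD_in * 100
= (1417.95 - 262.75) / 1417.95 * 100
= 81.4697%

81.4697%


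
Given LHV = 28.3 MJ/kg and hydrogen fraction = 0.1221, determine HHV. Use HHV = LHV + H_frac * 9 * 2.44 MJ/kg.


HHV = LHV + H_frac * 9 * 2.44
= 28.3 + 0.1221 * 9 * 2.44
= 30.9813 MJ/kg

30.9813 MJ/kg


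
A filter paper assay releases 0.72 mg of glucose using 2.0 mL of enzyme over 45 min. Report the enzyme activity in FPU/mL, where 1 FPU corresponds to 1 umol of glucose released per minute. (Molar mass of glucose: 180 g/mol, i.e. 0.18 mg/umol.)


Activity = glucose_mg / (0.18 mg/umol * V_mL * t_min)
= 0.72 / (0.18 * 2.0 * 45)
= 0.0444 FPU/mL

0.0444 FPU/mL


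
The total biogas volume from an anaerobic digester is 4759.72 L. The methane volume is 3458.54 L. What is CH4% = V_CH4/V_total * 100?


CH4% = V_CH4 / V_total * 100
= 3458.54 / 4759.72 * 100
= 72.6627%

72.6627%


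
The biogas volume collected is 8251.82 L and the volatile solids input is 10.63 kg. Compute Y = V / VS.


Y = V / VS
= 8251.82 / 10.63
= 776.2766 L/kg VS

776.2766 L/kg VS


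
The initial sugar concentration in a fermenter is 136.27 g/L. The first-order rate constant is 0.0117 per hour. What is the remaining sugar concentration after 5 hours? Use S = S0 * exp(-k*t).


S = S0 * exp(-k * t)
S = 136.27 * exp(-0.0117 * 5)
S = 128.5269 g/L

128.5269 g/L


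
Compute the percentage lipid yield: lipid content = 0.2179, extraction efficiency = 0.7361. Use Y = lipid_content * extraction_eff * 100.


Y = lipid_content * extraction_eff * 100
= 0.2179 * 0.7361 * 100
= 16.0396%

16.0396%


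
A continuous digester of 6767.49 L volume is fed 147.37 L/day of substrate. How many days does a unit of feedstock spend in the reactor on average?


HRT = V / Q
= 6767.49 / 147.37
= 45.9218 days

45.9218 days


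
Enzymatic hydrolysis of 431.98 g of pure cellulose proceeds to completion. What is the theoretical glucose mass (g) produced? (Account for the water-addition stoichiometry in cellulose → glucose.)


glucose = cellulose * 180/162
= 431.98 * 180/162
= 479.9778 g

479.9778 g


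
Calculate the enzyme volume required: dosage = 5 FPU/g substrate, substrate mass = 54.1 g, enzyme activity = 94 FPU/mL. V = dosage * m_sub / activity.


V = dosage * m_sub / activity
V = 5 * 54.1 / 94
V = 2.8777 mL

2.8777 mL


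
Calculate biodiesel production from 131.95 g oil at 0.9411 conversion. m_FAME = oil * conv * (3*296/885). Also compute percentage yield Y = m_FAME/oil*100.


m_FAME = oil * conv * (3 * 296 / 885) = oil * conv * (888/885)
= 131.95 * 0.9411 * 888 / 885
= 124.5991 g
Y = m_FAME / oil * 100 = conv * (888/885) * 100
= 0.9411 * 888 / 885 * 100
= 94.43%

124.5991 g FAME; Y = 94.43%


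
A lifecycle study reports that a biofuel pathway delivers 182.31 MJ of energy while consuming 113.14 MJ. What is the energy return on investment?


EROI = E_out / E_in
= 182.31 / 113.14
= 1.6114

1.6114


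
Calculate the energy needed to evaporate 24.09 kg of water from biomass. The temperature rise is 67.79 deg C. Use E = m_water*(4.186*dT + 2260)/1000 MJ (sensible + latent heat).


E = m_water * (4.186 * dT + 2260) / 1000
= 24.09 * (4.186 * 67.79 + 2260) / 1000
= 61.2794 MJ

61.2794 MJ


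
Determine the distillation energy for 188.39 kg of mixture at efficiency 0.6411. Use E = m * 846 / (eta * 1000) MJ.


E = m * 846 / (eta * 1000)
= 188.39 * 846 / (0.6411 * 1000)
= 248.6007 MJ

248.6007 MJ


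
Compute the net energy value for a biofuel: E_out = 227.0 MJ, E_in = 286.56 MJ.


NEV = E_out - E_in
= 227.0 - 286.56
= -59.5600 MJ

-59.5600 MJ


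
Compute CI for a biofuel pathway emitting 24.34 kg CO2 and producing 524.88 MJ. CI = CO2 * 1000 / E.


CI = CO2 * 1000 / E
= 24.34 * 1000 / 524.88
= 46.3725 g CO2/MJ

46.3725 g CO2/MJ


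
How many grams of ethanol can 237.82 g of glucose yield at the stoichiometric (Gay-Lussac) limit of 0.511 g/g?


Theoretical ethanol yield: m_EtOH = 0.511 * m_glucose
m_EtOH = 0.511 * 237.82 = 121.5260 g

121.5260 g


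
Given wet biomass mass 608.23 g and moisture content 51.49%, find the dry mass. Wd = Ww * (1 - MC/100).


Wd = Ww * (1 - MC/100)
= 608.23 * (1 - 51.49/100)
= 295.0524 g

295.0524 g


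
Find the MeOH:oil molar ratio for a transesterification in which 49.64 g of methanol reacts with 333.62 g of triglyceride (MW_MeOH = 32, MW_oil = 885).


Molar ratio = n_MeOH / n_oil = (MeOH/32) / (oil/885) = (MeOH * 885) / (32 * oil)
= (49.64 * 885) / (32 * 333.62)
= 4.1150

4.1150


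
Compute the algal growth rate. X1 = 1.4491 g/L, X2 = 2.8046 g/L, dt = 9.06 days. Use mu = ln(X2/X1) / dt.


mu = ln(X2/X1) / dt
= ln(2.8046/1.4491) / 9.06
= 0.0729 per day

0.0729 per day


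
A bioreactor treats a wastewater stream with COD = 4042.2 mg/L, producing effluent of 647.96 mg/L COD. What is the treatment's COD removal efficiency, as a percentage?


eta = (COD_in - COD_out) / COD_in * 100
= (4042.2 - 647.96) / 4042.2 * 100
= 83.9701%

83.9701%


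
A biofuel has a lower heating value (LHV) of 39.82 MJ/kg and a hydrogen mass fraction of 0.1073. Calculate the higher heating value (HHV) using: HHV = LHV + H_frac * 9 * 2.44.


HHV = LHV + H_frac * 9 * 2.44
= 39.82 + 0.1073 * 9 * 2.44
= 42.1763 MJ/kg

42.1763 MJ/kg


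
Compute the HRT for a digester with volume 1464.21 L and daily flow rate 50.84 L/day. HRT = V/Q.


HRT = V / Q
= 1464.21 / 50.84
= 28.8004 days

28.8004 days


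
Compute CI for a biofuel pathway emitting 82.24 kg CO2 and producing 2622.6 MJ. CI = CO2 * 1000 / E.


CI = CO2 * 1000 / E
= 82.24 * 1000 / 2622.6
= 31.3582 g CO2/MJ

31.3582 g CO2/MJ
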